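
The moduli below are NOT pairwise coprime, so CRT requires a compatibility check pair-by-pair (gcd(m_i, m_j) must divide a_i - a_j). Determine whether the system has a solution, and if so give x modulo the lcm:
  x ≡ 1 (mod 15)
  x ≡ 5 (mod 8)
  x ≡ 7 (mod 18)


Moduli 15, 8, 18 are not pairwise coprime, so CRT works modulo lcm(m_i) when all pairwise compatibility conditions hold.
Pairwise compatibility: gcd(m_i, m_j) must divide a_i - a_j for every pair.
Merge one congruence at a time:
  Start: x ≡ 1 (mod 15).
  Combine with x ≡ 5 (mod 8): gcd(15, 8) = 1; 5 - 1 = 4, which IS divisible by 1, so compatible.
    Write x = 1 + 15·t and substitute into x ≡ 5 (mod 8): 15·t ≡ 5 − 1 = 4 (mod 8).
    Reduce coefficients mod 8: 7·t ≡ 4 (mod 8).
    The inverse of 7 mod 8 is 7 (since 7·7 = 49 = 6·8 + 1), so t ≡ 7·4 = 28 ≡ 4 (mod 8).
    Then x = 1 + 15·4 = 61, valid modulo lcm(15, 8) = 120: x ≡ 61 (mod 120).
  Combine with x ≡ 7 (mod 18): gcd(120, 18) = 6; 7 - 61 = -54, which IS divisible by 6, so compatible.
    Write x = 61 + 120·t and substitute into x ≡ 7 (mod 18): 120·t ≡ 7 − 61 = -54 (mod 18).
    Divide the congruence (and modulus) by g = 6: 20·t ≡ -9 (mod 3).
    Reduce coefficients mod 3: 2·t ≡ 0 (mod 3).
    The inverse of 2 mod 3 is 2 (since 2·2 = 4 = 1·3 + 1), so t ≡ 2·0 = 0 ≡ 0 (mod 3).
    Then x = 61 + 120·0 = 61, valid modulo lcm(120, 18) = 360: x ≡ 61 (mod 360).
Verify: 61 mod 15 = 1, 61 mod 8 = 5, 61 mod 18 = 7.

x ≡ 61 (mod 360).


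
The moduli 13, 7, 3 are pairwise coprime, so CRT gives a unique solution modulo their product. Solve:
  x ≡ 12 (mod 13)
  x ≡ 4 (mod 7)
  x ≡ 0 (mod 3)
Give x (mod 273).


Moduli 13, 7, 3 are pairwise coprime; by CRT there is a unique solution modulo M = 13 · 7 · 3 = 273.
Solve pairwise, accumulating the modulus:
  Start with x ≡ 12 (mod 13).
  Combine with x ≡ 4 (mod 7): since gcd(13, 7) = 1, we get a unique residue mod 91.
    Write x = 12 + 13·t and substitute into x ≡ 4 (mod 7): 13·t ≡ 4 − 12 = -8 (mod 7).
    Reduce coefficients mod 7: 6·t ≡ 6 (mod 7).
    The inverse of 6 mod 7 is 6 (since 6·6 = 36 = 5·7 + 1), so t ≡ 6·6 = 36 ≡ 1 (mod 7).
    Then x = 12 + 13·1 = 25, valid modulo lcm(13, 7) = 91: x ≡ 25 (mod 91).
  Combine with x ≡ 0 (mod 3): since gcd(91, 3) = 1, we get a unique residue mod 273.
    Write x = 25 + 91·t and substitute into x ≡ 0 (mod 3): 91·t ≡ 0 − 25 = -25 (mod 3).
    Reduce coefficients mod 3: 1·t ≡ 2 (mod 3).
    So t ≡ 2 (mod 3).
    Then x = 25 + 91·2 = 207, valid modulo lcm(91, 3) = 273: x ≡ 207 (mod 273).
Verify: 207 mod 13 = 12 ✓, 207 mod 7 = 4 ✓, 207 mod 3 = 0 ✓.

x ≡ 207 (mod 273).


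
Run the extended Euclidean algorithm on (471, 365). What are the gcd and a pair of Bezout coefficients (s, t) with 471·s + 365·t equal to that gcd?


Euclidean algorithm on (471, 365) — divide until remainder is 0:
  471 = 1 · 365 + 106
  365 = 3 · 106 + 47
  106 = 2 · 47 + 12
  47 = 3 · 12 + 11
  12 = 1 · 11 + 1
  11 = 11 · 1 + 0
gcd(471, 365) = 1.
Track Bezout coefficients alongside the remainders: start with r₀ = 471 = a·1 + b·0 (s = 1, t = 0) and r₁ = 365 = a·0 + b·1 (s = 0, t = 1); each new remainder r_{k+1} = r_{k-1} − q_k·r_k inherits s_{k+1} = s_{k-1} − q_k·s_k, t_{k+1} = t_{k-1} − q_k·t_k, so r_k = a·s_k + b·t_k at every step:
  q = 1: r = 106, s = 1 − 1·0 = 1, t = 0 − 1·1 = -1  (check: 471·1 + 365·(-1) = 106)
  q = 3: r = 47, s = 0 − 3·1 = -3, t = 1 − 3·(-1) = 4  (check: 471·(-3) + 365·4 = 47)
  q = 2: r = 12, s = 1 − 2·(-3) = 7, t = -1 − 2·4 = -9  (check: 471·7 + 365·(-9) = 12)
  q = 3: r = 11, s = -3 − 3·7 = -24, t = 4 − 3·(-9) = 31  (check: 471·(-24) + 365·31 = 11)
  q = 1: r = 1, s = 7 − 1·(-24) = 31, t = -9 − 1·31 = -40  (check: 471·31 + 365·(-40) = 1)
The row with r = 1 (the gcd) gives the Bezout coefficients s = 31, t = -40.
Result: 471 · (31) + 365 · (-40) = 1.

gcd(471, 365) = 1; s = 31, t = -40 (check: 471·31 + 365·(-40) = 1).


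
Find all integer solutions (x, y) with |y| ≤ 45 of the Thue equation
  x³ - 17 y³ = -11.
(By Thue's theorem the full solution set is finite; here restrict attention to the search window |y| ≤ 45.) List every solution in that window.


The equation is x³ - 17y³ = -11. For fixed y, x³ = 17·y³ − 11, so a solution requires the RHS to be a perfect cube.
Strategy: iterate y from -45 to 45, compute RHS = 17·y³ − 11, and check whether it is a (positive or negative) perfect cube.
Check small values of y:
  y = 0: RHS = -11 is not a perfect cube.
  y = 1: RHS = 6 is not a perfect cube.
  y = -1: RHS = -28 is not a perfect cube.
  y = 2: RHS = 125 = (5)³ ⇒ x = 5 works.
  y = -2: RHS = -147 is not a perfect cube.
  y = 3: RHS = 448 is not a perfect cube.
  y = -3: RHS = -470 is not a perfect cube.
Continuing the search up to |y| = 45 finds no further solutions beyond those listed.
Collected solutions: (5, 2).

Solutions (with |y| ≤ 45): (5, 2).


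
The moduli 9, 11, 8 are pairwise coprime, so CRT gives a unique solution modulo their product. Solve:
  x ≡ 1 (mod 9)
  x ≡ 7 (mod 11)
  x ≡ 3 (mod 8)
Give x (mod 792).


Moduli 9, 11, 8 are pairwise coprime; by CRT there is a unique solution modulo M = 9 · 11 · 8 = 792.
Solve pairwise, accumulating the modulus:
  Start with x ≡ 1 (mod 9).
  Combine with x ≡ 7 (mod 11): since gcd(9, 11) = 1, we get a unique residue mod 99.
    Write x = 1 + 9·t and substitute into x ≡ 7 (mod 11): 9·t ≡ 7 − 1 = 6 (mod 11).
    The inverse of 9 mod 11 is 5 (since 9·5 = 45 = 4·11 + 1), so t ≡ 5·6 = 30 ≡ 8 (mod 11).
    Then x = 1 + 9·8 = 73, valid modulo lcm(9, 11) = 99: x ≡ 73 (mod 99).
  Combine with x ≡ 3 (mod 8): since gcd(99, 8) = 1, we get a unique residue mod 792.
    Write x = 73 + 99·t and substitute into x ≡ 3 (mod 8): 99·t ≡ 3 − 73 = -70 (mod 8).
    Reduce coefficients mod 8: 3·t ≡ 2 (mod 8).
    The inverse of 3 mod 8 is 3 (since 3·3 = 9 = 1·8 + 1), so t ≡ 3·2 = 6 ≡ 6 (mod 8).
    Then x = 73 + 99·6 = 667, valid modulo lcm(99, 8) = 792: x ≡ 667 (mod 792).
Verify: 667 mod 9 = 1 ✓, 667 mod 11 = 7 ✓, 667 mod 8 = 3 ✓.

x ≡ 667 (mod 792).


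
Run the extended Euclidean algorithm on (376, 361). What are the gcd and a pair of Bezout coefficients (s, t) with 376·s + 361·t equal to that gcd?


Euclidean algorithm on (376, 361) — divide until remainder is 0:
  376 = 1 · 361 + 15
  361 = 24 · 15 + 1
  15 = 15 · 1 + 0
gcd(376, 361) = 1.
Track Bezout coefficients alongside the remainders: start with r₀ = 376 = a·1 + b·0 (s = 1, t = 0) and r₁ = 361 = a·0 + b·1 (s = 0, t = 1); each new remainder r_{k+1} = r_{k-1} − q_k·r_k inherits s_{k+1} = s_{k-1} − q_k·s_k, t_{k+1} = t_{k-1} − q_k·t_k, so r_k = a·s_k + b·t_k at every step:
  q = 1: r = 15, s = 1 − 1·0 = 1, t = 0 − 1·1 = -1  (check: 376·1 + 361·(-1) = 15)
  q = 24: r = 1, s = 0 − 24·1 = -24, t = 1 − 24·(-1) = 25  (check: 376·(-24) + 361·25 = 1)
The row with r = 1 (the gcd) gives the Bezout coefficients s = -24, t = 25.
Result: 376 · (-24) + 361 · (25) = 1.

gcd(376, 361) = 1; s = -24, t = 25 (check: 376·(-24) + 361·25 = 1).


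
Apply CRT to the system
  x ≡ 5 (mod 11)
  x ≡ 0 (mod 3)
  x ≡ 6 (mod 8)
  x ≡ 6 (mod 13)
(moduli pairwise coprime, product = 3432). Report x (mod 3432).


Product of moduli M = 11 · 3 · 8 · 13 = 3432.
Merge one congruence at a time:
  Start: x ≡ 5 (mod 11).
  Combine with x ≡ 0 (mod 3); new modulus lcm = 33.
    Write x = 5 + 11·t and substitute into x ≡ 0 (mod 3): 11·t ≡ 0 − 5 = -5 (mod 3).
    Reduce coefficients mod 3: 2·t ≡ 1 (mod 3).
    The inverse of 2 mod 3 is 2 (since 2·2 = 4 = 1·3 + 1), so t ≡ 2·1 = 2 ≡ 2 (mod 3).
    Then x = 5 + 11·2 = 27, valid modulo lcm(11, 3) = 33: x ≡ 27 (mod 33).
  Combine with x ≡ 6 (mod 8); new modulus lcm = 264.
    Write x = 27 + 33·t and substitute into x ≡ 6 (mod 8): 33·t ≡ 6 − 27 = -21 (mod 8).
    Reduce coefficients mod 8: 1·t ≡ 3 (mod 8).
    So t ≡ 3 (mod 8).
    Then x = 27 + 33·3 = 126, valid modulo lcm(33, 8) = 264: x ≡ 126 (mod 264).
  Combine with x ≡ 6 (mod 13); new modulus lcm = 3432.
    Write x = 126 + 264·t and substitute into x ≡ 6 (mod 13): 264·t ≡ 6 − 126 = -120 (mod 13).
    Reduce coefficients mod 13: 4·t ≡ 10 (mod 13).
    The inverse of 4 mod 13 is 10 (since 4·10 = 40 = 3·13 + 1), so t ≡ 10·10 = 100 ≡ 9 (mod 13).
    Then x = 126 + 264·9 = 2502, valid modulo lcm(264, 13) = 3432: x ≡ 2502 (mod 3432).
Verify against each original: 2502 mod 11 = 5, 2502 mod 3 = 0, 2502 mod 8 = 6, 2502 mod 13 = 6.

x ≡ 2502 (mod 3432).


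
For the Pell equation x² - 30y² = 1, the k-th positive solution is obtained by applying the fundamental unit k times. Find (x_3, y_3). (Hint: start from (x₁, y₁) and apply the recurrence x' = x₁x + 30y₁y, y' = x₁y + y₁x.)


Step 1: Find the fundamental solution (x₁, y₁) of x² - 30y² = 1.
  Expand √30 as a continued fraction. a₀ = ⌊√30⌋ = 5; iterate m_{k+1} = d_k·a_k − m_k, d_{k+1} = (30 − m_{k+1}²)/d_k, a_{k+1} = ⌊(a₀ + m_{k+1})/d_{k+1}⌋ (starting m₀ = 0, d₀ = 1), with convergents p_k = a_k·p_{k-1} + p_{k-2}, q_k = a_k·q_{k-1} + q_{k-2} (p₋₁ = 1, q₋₁ = 0):
  k = 0: a₀ = 5; p₀/q₀ = 5/1; p₀² − 30·q₀² = 25 − 30 = -5.
  k = 1: m = 5, d = 5, a = ⌊(5 + 5)/5⌋ = 2; p/q = (2·5 + 1)/(2·1 + 0) = 11/2; p² − 30·q² = 121 − 120 = 1.
  The first convergent with p² − 30·q² = 1 gives the fundamental solution (x₁, y₁) = (11, 2).
Step 2: Apply the recurrence (x_{n+1}, y_{n+1}) = (x₁x_n + 30y₁y_n, x₁y_n + y₁x_n) repeatedly.
  From (x_1, y_1) = (11, 2): x_2 = 11·11 + 30·2·2 = 241; y_2 = 11·2 + 2·11 = 44.
  From (x_2, y_2) = (241, 44): x_3 = 11·241 + 30·2·44 = 5291; y_3 = 11·44 + 2·241 = 966.
Step 3: Verify x_3² - 30·y_3² = 27994681 - 27994680 = 1 (should be 1). ✓

(x_1, y_1) = (11, 2); (x_3, y_3) = (5291, 966).


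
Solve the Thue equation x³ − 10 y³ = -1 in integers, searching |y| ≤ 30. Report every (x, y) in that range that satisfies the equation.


The equation is x³ - 10y³ = -1. For fixed y, x³ = 10·y³ − 1, so a solution requires the RHS to be a perfect cube.
Strategy: iterate y from -30 to 30, compute RHS = 10·y³ − 1, and check whether it is a (positive or negative) perfect cube.
Check small values of y:
  y = 0: RHS = -1 = (-1)³ ⇒ x = -1 works.
  y = 1: RHS = 9 is not a perfect cube.
  y = -1: RHS = -11 is not a perfect cube.
  y = 2: RHS = 79 is not a perfect cube.
  y = -2: RHS = -81 is not a perfect cube.
  y = 3: RHS = 269 is not a perfect cube.
  y = -3: RHS = -271 is not a perfect cube.
Continuing the search up to |y| = 30 finds no further solutions beyond those listed.
Collected solutions: (-1, 0).

Solutions (with |y| ≤ 30): (-1, 0).


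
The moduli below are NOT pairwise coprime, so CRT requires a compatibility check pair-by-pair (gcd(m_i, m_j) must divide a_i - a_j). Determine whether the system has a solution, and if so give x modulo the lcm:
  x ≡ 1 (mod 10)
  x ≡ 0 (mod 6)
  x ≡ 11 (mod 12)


Moduli 10, 6, 12 are not pairwise coprime, so CRT works modulo lcm(m_i) when all pairwise compatibility conditions hold.
Pairwise compatibility: gcd(m_i, m_j) must divide a_i - a_j for every pair.
Merge one congruence at a time:
  Start: x ≡ 1 (mod 10).
  Combine with x ≡ 0 (mod 6): gcd(10, 6) = 2, and 0 - 1 = -1 is NOT divisible by 2.
    ⇒ system is inconsistent (no integer solution).

No solution (the system is inconsistent).


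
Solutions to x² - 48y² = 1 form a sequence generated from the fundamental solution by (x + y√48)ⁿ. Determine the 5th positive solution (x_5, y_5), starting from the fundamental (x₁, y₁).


Step 1: Find the fundamental solution (x₁, y₁) of x² - 48y² = 1.
  Expand √48 as a continued fraction. a₀ = ⌊√48⌋ = 6; iterate m_{k+1} = d_k·a_k − m_k, d_{k+1} = (48 − m_{k+1}²)/d_k, a_{k+1} = ⌊(a₀ + m_{k+1})/d_{k+1}⌋ (starting m₀ = 0, d₀ = 1), with convergents p_k = a_k·p_{k-1} + p_{k-2}, q_k = a_k·q_{k-1} + q_{k-2} (p₋₁ = 1, q₋₁ = 0):
  k = 0: a₀ = 6; p₀/q₀ = 6/1; p₀² − 48·q₀² = 36 − 48 = -12.
  k = 1: m = 6, d = 12, a = ⌊(6 + 6)/12⌋ = 1; p/q = (1·6 + 1)/(1·1 + 0) = 7/1; p² − 48·q² = 49 − 48 = 1.
  The first convergent with p² − 48·q² = 1 gives the fundamental solution (x₁, y₁) = (7, 1).
Step 2: Apply the recurrence (x_{n+1}, y_{n+1}) = (x₁x_n + 48y₁y_n, x₁y_n + y₁x_n) repeatedly.
  From (x_1, y_1) = (7, 1): x_2 = 7·7 + 48·1·1 = 97; y_2 = 7·1 + 1·7 = 14.
  From (x_2, y_2) = (97, 14): x_3 = 7·97 + 48·1·14 = 1351; y_3 = 7·14 + 1·97 = 195.
  From (x_3, y_3) = (1351, 195): x_4 = 7·1351 + 48·1·195 = 18817; y_4 = 7·195 + 1·1351 = 2716.
  From (x_4, y_4) = (18817, 2716): x_5 = 7·18817 + 48·1·2716 = 262087; y_5 = 7·2716 + 1·18817 = 37829.
Step 3: Verify x_5² - 48·y_5² = 68689595569 - 68689595568 = 1 (should be 1). ✓

(x_1, y_1) = (7, 1); (x_5, y_5) = (262087, 37829).


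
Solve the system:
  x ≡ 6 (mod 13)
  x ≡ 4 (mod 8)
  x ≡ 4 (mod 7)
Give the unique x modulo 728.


Moduli 13, 8, 7 are pairwise coprime; by CRT there is a unique solution modulo M = 13 · 8 · 7 = 728.
Solve pairwise, accumulating the modulus:
  Start with x ≡ 6 (mod 13).
  Combine with x ≡ 4 (mod 8): since gcd(13, 8) = 1, we get a unique residue mod 104.
    Write x = 6 + 13·t and substitute into x ≡ 4 (mod 8): 13·t ≡ 4 − 6 = -2 (mod 8).
    Reduce coefficients mod 8: 5·t ≡ 6 (mod 8).
    The inverse of 5 mod 8 is 5 (since 5·5 = 25 = 3·8 + 1), so t ≡ 5·6 = 30 ≡ 6 (mod 8).
    Then x = 6 + 13·6 = 84, valid modulo lcm(13, 8) = 104: x ≡ 84 (mod 104).
  Combine with x ≡ 4 (mod 7): since gcd(104, 7) = 1, we get a unique residue mod 728.
    Write x = 84 + 104·t and substitute into x ≡ 4 (mod 7): 104·t ≡ 4 − 84 = -80 (mod 7).
    Reduce coefficients mod 7: 6·t ≡ 4 (mod 7).
    The inverse of 6 mod 7 is 6 (since 6·6 = 36 = 5·7 + 1), so t ≡ 6·4 = 24 ≡ 3 (mod 7).
    Then x = 84 + 104·3 = 396, valid modulo lcm(104, 7) = 728: x ≡ 396 (mod 728).
Verify: 396 mod 13 = 6 ✓, 396 mod 8 = 4 ✓, 396 mod 7 = 4 ✓.

x ≡ 396 (mod 728).


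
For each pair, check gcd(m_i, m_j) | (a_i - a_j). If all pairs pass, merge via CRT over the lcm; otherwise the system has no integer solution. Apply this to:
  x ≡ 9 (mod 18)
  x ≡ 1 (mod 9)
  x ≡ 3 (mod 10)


Moduli 18, 9, 10 are not pairwise coprime, so CRT works modulo lcm(m_i) when all pairwise compatibility conditions hold.
Pairwise compatibility: gcd(m_i, m_j) must divide a_i - a_j for every pair.
Merge one congruence at a time:
  Start: x ≡ 9 (mod 18).
  Combine with x ≡ 1 (mod 9): gcd(18, 9) = 9, and 1 - 9 = -8 is NOT divisible by 9.
    ⇒ system is inconsistent (no integer solution).

No solution (the system is inconsistent).


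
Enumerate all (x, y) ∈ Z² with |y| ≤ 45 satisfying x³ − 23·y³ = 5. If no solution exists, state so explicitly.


The equation is x³ - 23y³ = 5. For fixed y, x³ = 23·y³ + 5, so a solution requires the RHS to be a perfect cube.
Strategy: iterate y from -45 to 45, compute RHS = 23·y³ + 5, and check whether it is a (positive or negative) perfect cube.
Check small values of y:
  y = 0: RHS = 5 is not a perfect cube.
  y = 1: RHS = 28 is not a perfect cube.
  y = -1: RHS = -18 is not a perfect cube.
  y = 2: RHS = 189 is not a perfect cube.
  y = -2: RHS = -179 is not a perfect cube.
  y = 3: RHS = 626 is not a perfect cube.
  y = -3: RHS = -616 is not a perfect cube.
Continuing the search up to |y| = 45 finds no solutions either.
No (x, y) in the scanned range satisfies the equation.

No integer solutions with |y| ≤ 45.


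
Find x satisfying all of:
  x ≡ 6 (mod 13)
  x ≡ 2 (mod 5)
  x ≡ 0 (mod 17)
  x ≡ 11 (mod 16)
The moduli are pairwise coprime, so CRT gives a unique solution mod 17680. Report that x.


Product of moduli M = 13 · 5 · 17 · 16 = 17680.
Merge one congruence at a time:
  Start: x ≡ 6 (mod 13).
  Combine with x ≡ 2 (mod 5); new modulus lcm = 65.
    Write x = 6 + 13·t and substitute into x ≡ 2 (mod 5): 13·t ≡ 2 − 6 = -4 (mod 5).
    Reduce coefficients mod 5: 3·t ≡ 1 (mod 5).
    The inverse of 3 mod 5 is 2 (since 3·2 = 6 = 1·5 + 1), so t ≡ 2·1 = 2 ≡ 2 (mod 5).
    Then x = 6 + 13·2 = 32, valid modulo lcm(13, 5) = 65: x ≡ 32 (mod 65).
  Combine with x ≡ 0 (mod 17); new modulus lcm = 1105.
    Write x = 32 + 65·t and substitute into x ≡ 0 (mod 17): 65·t ≡ 0 − 32 = -32 (mod 17).
    Reduce coefficients mod 17: 14·t ≡ 2 (mod 17).
    The inverse of 14 mod 17 is 11 (since 14·11 = 154 = 9·17 + 1), so t ≡ 11·2 = 22 ≡ 5 (mod 17).
    Then x = 32 + 65·5 = 357, valid modulo lcm(65, 17) = 1105: x ≡ 357 (mod 1105).
  Combine with x ≡ 11 (mod 16); new modulus lcm = 17680.
    Write x = 357 + 1105·t and substitute into x ≡ 11 (mod 16): 1105·t ≡ 11 − 357 = -346 (mod 16).
    Reduce coefficients mod 16: 1·t ≡ 6 (mod 16).
    So t ≡ 6 (mod 16).
    Then x = 357 + 1105·6 = 6987, valid modulo lcm(1105, 16) = 17680: x ≡ 6987 (mod 17680).
Verify against each original: 6987 mod 13 = 6, 6987 mod 5 = 2, 6987 mod 17 = 0, 6987 mod 16 = 11.

x ≡ 6987 (mod 17680).


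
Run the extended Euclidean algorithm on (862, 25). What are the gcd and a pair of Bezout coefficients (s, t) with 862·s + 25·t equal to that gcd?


Euclidean algorithm on (862, 25) — divide until remainder is 0:
  862 = 34 · 25 + 12
  25 = 2 · 12 + 1
  12 = 12 · 1 + 0
gcd(862, 25) = 1.
Track Bezout coefficients alongside the remainders: start with r₀ = 862 = a·1 + b·0 (s = 1, t = 0) and r₁ = 25 = a·0 + b·1 (s = 0, t = 1); each new remainder r_{k+1} = r_{k-1} − q_k·r_k inherits s_{k+1} = s_{k-1} − q_k·s_k, t_{k+1} = t_{k-1} − q_k·t_k, so r_k = a·s_k + b·t_k at every step:
  q = 34: r = 12, s = 1 − 34·0 = 1, t = 0 − 34·1 = -34  (check: 862·1 + 25·(-34) = 12)
  q = 2: r = 1, s = 0 − 2·1 = -2, t = 1 − 2·(-34) = 69  (check: 862·(-2) + 25·69 = 1)
The row with r = 1 (the gcd) gives the Bezout coefficients s = -2, t = 69.
Result: 862 · (-2) + 25 · (69) = 1.

gcd(862, 25) = 1; s = -2, t = 69 (check: 862·(-2) + 25·69 = 1).


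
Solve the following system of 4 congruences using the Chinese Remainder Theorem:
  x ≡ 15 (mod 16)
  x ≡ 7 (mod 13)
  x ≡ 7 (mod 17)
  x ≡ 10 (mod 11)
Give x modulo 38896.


Product of moduli M = 16 · 13 · 17 · 11 = 38896.
Merge one congruence at a time:
  Start: x ≡ 15 (mod 16).
  Combine with x ≡ 7 (mod 13); new modulus lcm = 208.
    Write x = 15 + 16·t and substitute into x ≡ 7 (mod 13): 16·t ≡ 7 − 15 = -8 (mod 13).
    Reduce coefficients mod 13: 3·t ≡ 5 (mod 13).
    The inverse of 3 mod 13 is 9 (since 3·9 = 27 = 2·13 + 1), so t ≡ 9·5 = 45 ≡ 6 (mod 13).
    Then x = 15 + 16·6 = 111, valid modulo lcm(16, 13) = 208: x ≡ 111 (mod 208).
  Combine with x ≡ 7 (mod 17); new modulus lcm = 3536.
    Write x = 111 + 208·t and substitute into x ≡ 7 (mod 17): 208·t ≡ 7 − 111 = -104 (mod 17).
    Reduce coefficients mod 17: 4·t ≡ 15 (mod 17).
    The inverse of 4 mod 17 is 13 (since 4·13 = 52 = 3·17 + 1), so t ≡ 13·15 = 195 ≡ 8 (mod 17).
    Then x = 111 + 208·8 = 1775, valid modulo lcm(208, 17) = 3536: x ≡ 1775 (mod 3536).
  Combine with x ≡ 10 (mod 11); new modulus lcm = 38896.
    Write x = 1775 + 3536·t and substitute into x ≡ 10 (mod 11): 3536·t ≡ 10 − 1775 = -1765 (mod 11).
    Reduce coefficients mod 11: 5·t ≡ 6 (mod 11).
    The inverse of 5 mod 11 is 9 (since 5·9 = 45 = 4·11 + 1), so t ≡ 9·6 = 54 ≡ 10 (mod 11).
    Then x = 1775 + 3536·10 = 37135, valid modulo lcm(3536, 11) = 38896: x ≡ 37135 (mod 38896).
Verify against each original: 37135 mod 16 = 15, 37135 mod 13 = 7, 37135 mod 17 = 7, 37135 mod 11 = 10.

x ≡ 37135 (mod 38896).


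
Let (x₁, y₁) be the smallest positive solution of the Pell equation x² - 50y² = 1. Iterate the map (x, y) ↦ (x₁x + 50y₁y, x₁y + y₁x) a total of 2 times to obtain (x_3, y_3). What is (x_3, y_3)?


Step 1: Find the fundamental solution (x₁, y₁) of x² - 50y² = 1.
  Expand √50 as a continued fraction. a₀ = ⌊√50⌋ = 7; iterate m_{k+1} = d_k·a_k − m_k, d_{k+1} = (50 − m_{k+1}²)/d_k, a_{k+1} = ⌊(a₀ + m_{k+1})/d_{k+1}⌋ (starting m₀ = 0, d₀ = 1), with convergents p_k = a_k·p_{k-1} + p_{k-2}, q_k = a_k·q_{k-1} + q_{k-2} (p₋₁ = 1, q₋₁ = 0):
  k = 0: a₀ = 7; p₀/q₀ = 7/1; p₀² − 50·q₀² = 49 − 50 = -1.
  k = 1: m = 7, d = 1, a = ⌊(7 + 7)/1⌋ = 14; p/q = (14·7 + 1)/(14·1 + 0) = 99/14; p² − 50·q² = 9801 − 9800 = 1.
  The first convergent with p² − 50·q² = 1 gives the fundamental solution (x₁, y₁) = (99, 14).
Step 2: Apply the recurrence (x_{n+1}, y_{n+1}) = (x₁x_n + 50y₁y_n, x₁y_n + y₁x_n) repeatedly.
  From (x_1, y_1) = (99, 14): x_2 = 99·99 + 50·14·14 = 19601; y_2 = 99·14 + 14·99 = 2772.
  From (x_2, y_2) = (19601, 2772): x_3 = 99·19601 + 50·14·2772 = 3880899; y_3 = 99·2772 + 14·19601 = 548842.
Step 3: Verify x_3² - 50·y_3² = 15061377048201 - 15061377048200 = 1 (should be 1). ✓

(x_1, y_1) = (99, 14); (x_3, y_3) = (3880899, 548842).


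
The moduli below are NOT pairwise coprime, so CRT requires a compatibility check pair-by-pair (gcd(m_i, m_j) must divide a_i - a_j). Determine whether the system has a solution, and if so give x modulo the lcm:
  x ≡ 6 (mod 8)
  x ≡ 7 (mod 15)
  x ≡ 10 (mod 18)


Moduli 8, 15, 18 are not pairwise coprime, so CRT works modulo lcm(m_i) when all pairwise compatibility conditions hold.
Pairwise compatibility: gcd(m_i, m_j) must divide a_i - a_j for every pair.
Merge one congruence at a time:
  Start: x ≡ 6 (mod 8).
  Combine with x ≡ 7 (mod 15): gcd(8, 15) = 1; 7 - 6 = 1, which IS divisible by 1, so compatible.
    Write x = 6 + 8·t and substitute into x ≡ 7 (mod 15): 8·t ≡ 7 − 6 = 1 (mod 15).
    The inverse of 8 mod 15 is 2 (since 8·2 = 16 = 1·15 + 1), so t ≡ 2·1 = 2 ≡ 2 (mod 15).
    Then x = 6 + 8·2 = 22, valid modulo lcm(8, 15) = 120: x ≡ 22 (mod 120).
  Combine with x ≡ 10 (mod 18): gcd(120, 18) = 6; 10 - 22 = -12, which IS divisible by 6, so compatible.
    Write x = 22 + 120·t and substitute into x ≡ 10 (mod 18): 120·t ≡ 10 − 22 = -12 (mod 18).
    Divide the congruence (and modulus) by g = 6: 20·t ≡ -2 (mod 3).
    Reduce coefficients mod 3: 2·t ≡ 1 (mod 3).
    The inverse of 2 mod 3 is 2 (since 2·2 = 4 = 1·3 + 1), so t ≡ 2·1 = 2 ≡ 2 (mod 3).
    Then x = 22 + 120·2 = 262, valid modulo lcm(120, 18) = 360: x ≡ 262 (mod 360).
Verify: 262 mod 8 = 6, 262 mod 15 = 7, 262 mod 18 = 10.

x ≡ 262 (mod 360).


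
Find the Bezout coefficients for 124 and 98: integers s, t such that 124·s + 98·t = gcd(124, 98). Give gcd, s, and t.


Euclidean algorithm on (124, 98) — divide until remainder is 0:
  124 = 1 · 98 + 26
  98 = 3 · 26 + 20
  26 = 1 · 20 + 6
  20 = 3 · 6 + 2
  6 = 3 · 2 + 0
gcd(124, 98) = 2.
Track Bezout coefficients alongside the remainders: start with r₀ = 124 = a·1 + b·0 (s = 1, t = 0) and r₁ = 98 = a·0 + b·1 (s = 0, t = 1); each new remainder r_{k+1} = r_{k-1} − q_k·r_k inherits s_{k+1} = s_{k-1} − q_k·s_k, t_{k+1} = t_{k-1} − q_k·t_k, so r_k = a·s_k + b·t_k at every step:
  q = 1: r = 26, s = 1 − 1·0 = 1, t = 0 − 1·1 = -1  (check: 124·1 + 98·(-1) = 26)
  q = 3: r = 20, s = 0 − 3·1 = -3, t = 1 − 3·(-1) = 4  (check: 124·(-3) + 98·4 = 20)
  q = 1: r = 6, s = 1 − 1·(-3) = 4, t = -1 − 1·4 = -5  (check: 124·4 + 98·(-5) = 6)
  q = 3: r = 2, s = -3 − 3·4 = -15, t = 4 − 3·(-5) = 19  (check: 124·(-15) + 98·19 = 2)
The row with r = 2 (the gcd) gives the Bezout coefficients s = -15, t = 19.
Result: 124 · (-15) + 98 · (19) = 2.

gcd(124, 98) = 2; s = -15, t = 19 (check: 124·(-15) + 98·19 = 2).


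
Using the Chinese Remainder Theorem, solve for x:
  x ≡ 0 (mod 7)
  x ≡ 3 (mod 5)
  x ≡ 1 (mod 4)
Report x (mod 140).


Moduli 7, 5, 4 are pairwise coprime; by CRT there is a unique solution modulo M = 7 · 5 · 4 = 140.
Solve pairwise, accumulating the modulus:
  Start with x ≡ 0 (mod 7).
  Combine with x ≡ 3 (mod 5): since gcd(7, 5) = 1, we get a unique residue mod 35.
    Write x = 0 + 7·t and substitute into x ≡ 3 (mod 5): 7·t ≡ 3 − 0 = 3 (mod 5).
    Reduce coefficients mod 5: 2·t ≡ 3 (mod 5).
    The inverse of 2 mod 5 is 3 (since 2·3 = 6 = 1·5 + 1), so t ≡ 3·3 = 9 ≡ 4 (mod 5).
    Then x = 0 + 7·4 = 28, valid modulo lcm(7, 5) = 35: x ≡ 28 (mod 35).
  Combine with x ≡ 1 (mod 4): since gcd(35, 4) = 1, we get a unique residue mod 140.
    Write x = 28 + 35·t and substitute into x ≡ 1 (mod 4): 35·t ≡ 1 − 28 = -27 (mod 4).
    Reduce coefficients mod 4: 3·t ≡ 1 (mod 4).
    The inverse of 3 mod 4 is 3 (since 3·3 = 9 = 2·4 + 1), so t ≡ 3·1 = 3 ≡ 3 (mod 4).
    Then x = 28 + 35·3 = 133, valid modulo lcm(35, 4) = 140: x ≡ 133 (mod 140).
Verify: 133 mod 7 = 0 ✓, 133 mod 5 = 3 ✓, 133 mod 4 = 1 ✓.

x ≡ 133 (mod 140).


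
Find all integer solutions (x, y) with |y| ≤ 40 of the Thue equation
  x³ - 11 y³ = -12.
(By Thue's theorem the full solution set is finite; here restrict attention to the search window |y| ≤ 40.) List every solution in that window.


The equation is x³ - 11y³ = -12. For fixed y, x³ = 11·y³ − 12, so a solution requires the RHS to be a perfect cube.
Strategy: iterate y from -40 to 40, compute RHS = 11·y³ − 12, and check whether it is a (positive or negative) perfect cube.
Check small values of y:
  y = 0: RHS = -12 is not a perfect cube.
  y = 1: RHS = -1 = (-1)³ ⇒ x = -1 works.
  y = -1: RHS = -23 is not a perfect cube.
  y = 2: RHS = 76 is not a perfect cube.
  y = -2: RHS = -100 is not a perfect cube.
  y = 3: RHS = 285 is not a perfect cube.
  y = -3: RHS = -309 is not a perfect cube.
Continuing the search up to |y| = 40 finds no further solutions beyond those listed.
Collected solutions: (-1, 1).

Solutions (with |y| ≤ 40): (-1, 1).


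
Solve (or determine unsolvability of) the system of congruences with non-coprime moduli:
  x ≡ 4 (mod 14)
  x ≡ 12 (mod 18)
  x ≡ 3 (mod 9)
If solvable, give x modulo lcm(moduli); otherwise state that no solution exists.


Moduli 14, 18, 9 are not pairwise coprime, so CRT works modulo lcm(m_i) when all pairwise compatibility conditions hold.
Pairwise compatibility: gcd(m_i, m_j) must divide a_i - a_j for every pair.
Merge one congruence at a time:
  Start: x ≡ 4 (mod 14).
  Combine with x ≡ 12 (mod 18): gcd(14, 18) = 2; 12 - 4 = 8, which IS divisible by 2, so compatible.
    Write x = 4 + 14·t and substitute into x ≡ 12 (mod 18): 14·t ≡ 12 − 4 = 8 (mod 18).
    Divide the congruence (and modulus) by g = 2: 7·t ≡ 4 (mod 9).
    The inverse of 7 mod 9 is 4 (since 7·4 = 28 = 3·9 + 1), so t ≡ 4·4 = 16 ≡ 7 (mod 9).
    Then x = 4 + 14·7 = 102, valid modulo lcm(14, 18) = 126: x ≡ 102 (mod 126).
  Combine with x ≡ 3 (mod 9): gcd(126, 9) = 9; 3 - 102 = -99, which IS divisible by 9, so compatible.
    Write x = 102 + 126·t and substitute into x ≡ 3 (mod 9): 126·t ≡ 3 − 102 = -99 (mod 9).
    Divide the congruence (and modulus) by g = 9: 14·t ≡ -11 (mod 1).
    Modulo 1 every t works; take t = 0.
    Then x = 102 + 126·0 = 102, valid modulo lcm(126, 9) = 126: x ≡ 102 (mod 126).
Verify: 102 mod 14 = 4, 102 mod 18 = 12, 102 mod 9 = 3.

x ≡ 102 (mod 126).


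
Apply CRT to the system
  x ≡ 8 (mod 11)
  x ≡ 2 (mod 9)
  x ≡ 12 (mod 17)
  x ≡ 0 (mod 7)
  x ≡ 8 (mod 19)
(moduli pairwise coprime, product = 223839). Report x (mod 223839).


Product of moduli M = 11 · 9 · 17 · 7 · 19 = 223839.
Merge one congruence at a time:
  Start: x ≡ 8 (mod 11).
  Combine with x ≡ 2 (mod 9); new modulus lcm = 99.
    Write x = 8 + 11·t and substitute into x ≡ 2 (mod 9): 11·t ≡ 2 − 8 = -6 (mod 9).
    Reduce coefficients mod 9: 2·t ≡ 3 (mod 9).
    The inverse of 2 mod 9 is 5 (since 2·5 = 10 = 1·9 + 1), so t ≡ 5·3 = 15 ≡ 6 (mod 9).
    Then x = 8 + 11·6 = 74, valid modulo lcm(11, 9) = 99: x ≡ 74 (mod 99).
  Combine with x ≡ 12 (mod 17); new modulus lcm = 1683.
    Write x = 74 + 99·t and substitute into x ≡ 12 (mod 17): 99·t ≡ 12 − 74 = -62 (mod 17).
    Reduce coefficients mod 17: 14·t ≡ 6 (mod 17).
    The inverse of 14 mod 17 is 11 (since 14·11 = 154 = 9·17 + 1), so t ≡ 11·6 = 66 ≡ 15 (mod 17).
    Then x = 74 + 99·15 = 1559, valid modulo lcm(99, 17) = 1683: x ≡ 1559 (mod 1683).
  Combine with x ≡ 0 (mod 7); new modulus lcm = 11781.
    Write x = 1559 + 1683·t and substitute into x ≡ 0 (mod 7): 1683·t ≡ 0 − 1559 = -1559 (mod 7).
    Reduce coefficients mod 7: 3·t ≡ 2 (mod 7).
    The inverse of 3 mod 7 is 5 (since 3·5 = 15 = 2·7 + 1), so t ≡ 5·2 = 10 ≡ 3 (mod 7).
    Then x = 1559 + 1683·3 = 6608, valid modulo lcm(1683, 7) = 11781: x ≡ 6608 (mod 11781).
  Combine with x ≡ 8 (mod 19); new modulus lcm = 223839.
    Write x = 6608 + 11781·t and substitute into x ≡ 8 (mod 19): 11781·t ≡ 8 − 6608 = -6600 (mod 19).
    Reduce coefficients mod 19: 1·t ≡ 12 (mod 19).
    So t ≡ 12 (mod 19).
    Then x = 6608 + 11781·12 = 147980, valid modulo lcm(11781, 19) = 223839: x ≡ 147980 (mod 223839).
Verify against each original: 147980 mod 11 = 8, 147980 mod 9 = 2, 147980 mod 17 = 12, 147980 mod 7 = 0, 147980 mod 19 = 8.

x ≡ 147980 (mod 223839).


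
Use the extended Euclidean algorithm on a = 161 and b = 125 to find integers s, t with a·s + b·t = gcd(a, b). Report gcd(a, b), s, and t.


Euclidean algorithm on (161, 125) — divide until remainder is 0:
  161 = 1 · 125 + 36
  125 = 3 · 36 + 17
  36 = 2 · 17 + 2
  17 = 8 · 2 + 1
  2 = 2 · 1 + 0
gcd(161, 125) = 1.
Track Bezout coefficients alongside the remainders: start with r₀ = 161 = a·1 + b·0 (s = 1, t = 0) and r₁ = 125 = a·0 + b·1 (s = 0, t = 1); each new remainder r_{k+1} = r_{k-1} − q_k·r_k inherits s_{k+1} = s_{k-1} − q_k·s_k, t_{k+1} = t_{k-1} − q_k·t_k, so r_k = a·s_k + b·t_k at every step:
  q = 1: r = 36, s = 1 − 1·0 = 1, t = 0 − 1·1 = -1  (check: 161·1 + 125·(-1) = 36)
  q = 3: r = 17, s = 0 − 3·1 = -3, t = 1 − 3·(-1) = 4  (check: 161·(-3) + 125·4 = 17)
  q = 2: r = 2, s = 1 − 2·(-3) = 7, t = -1 − 2·4 = -9  (check: 161·7 + 125·(-9) = 2)
  q = 8: r = 1, s = -3 − 8·7 = -59, t = 4 − 8·(-9) = 76  (check: 161·(-59) + 125·76 = 1)
The row with r = 1 (the gcd) gives the Bezout coefficients s = -59, t = 76.
Result: 161 · (-59) + 125 · (76) = 1.

gcd(161, 125) = 1; s = -59, t = 76 (check: 161·(-59) + 125·76 = 1).


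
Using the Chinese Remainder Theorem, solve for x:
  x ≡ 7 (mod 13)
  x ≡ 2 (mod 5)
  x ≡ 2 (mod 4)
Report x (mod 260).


Moduli 13, 5, 4 are pairwise coprime; by CRT there is a unique solution modulo M = 13 · 5 · 4 = 260.
Solve pairwise, accumulating the modulus:
  Start with x ≡ 7 (mod 13).
  Combine with x ≡ 2 (mod 5): since gcd(13, 5) = 1, we get a unique residue mod 65.
    Write x = 7 + 13·t and substitute into x ≡ 2 (mod 5): 13·t ≡ 2 − 7 = -5 (mod 5).
    Reduce coefficients mod 5: 3·t ≡ 0 (mod 5).
    The inverse of 3 mod 5 is 2 (since 3·2 = 6 = 1·5 + 1), so t ≡ 2·0 = 0 ≡ 0 (mod 5).
    Then x = 7 + 13·0 = 7, valid modulo lcm(13, 5) = 65: x ≡ 7 (mod 65).
  Combine with x ≡ 2 (mod 4): since gcd(65, 4) = 1, we get a unique residue mod 260.
    Write x = 7 + 65·t and substitute into x ≡ 2 (mod 4): 65·t ≡ 2 − 7 = -5 (mod 4).
    Reduce coefficients mod 4: 1·t ≡ 3 (mod 4).
    So t ≡ 3 (mod 4).
    Then x = 7 + 65·3 = 202, valid modulo lcm(65, 4) = 260: x ≡ 202 (mod 260).
Verify: 202 mod 13 = 7 ✓, 202 mod 5 = 2 ✓, 202 mod 4 = 2 ✓.

x ≡ 202 (mod 260).


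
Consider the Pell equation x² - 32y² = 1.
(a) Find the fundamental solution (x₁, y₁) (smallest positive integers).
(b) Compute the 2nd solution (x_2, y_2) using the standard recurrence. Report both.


Step 1: Find the fundamental solution (x₁, y₁) of x² - 32y² = 1.
  Expand √32 as a continued fraction. a₀ = ⌊√32⌋ = 5; iterate m_{k+1} = d_k·a_k − m_k, d_{k+1} = (32 − m_{k+1}²)/d_k, a_{k+1} = ⌊(a₀ + m_{k+1})/d_{k+1}⌋ (starting m₀ = 0, d₀ = 1), with convergents p_k = a_k·p_{k-1} + p_{k-2}, q_k = a_k·q_{k-1} + q_{k-2} (p₋₁ = 1, q₋₁ = 0):
  k = 0: a₀ = 5; p₀/q₀ = 5/1; p₀² − 32·q₀² = 25 − 32 = -7.
  k = 1: m = 5, d = 7, a = ⌊(5 + 5)/7⌋ = 1; p/q = (1·5 + 1)/(1·1 + 0) = 6/1; p² − 32·q² = 36 − 32 = 4.
  k = 2: m = 2, d = 4, a = ⌊(5 + 2)/4⌋ = 1; p/q = (1·6 + 5)/(1·1 + 1) = 11/2; p² − 32·q² = 121 − 128 = -7.
  k = 3: m = 2, d = 7, a = ⌊(5 + 2)/7⌋ = 1; p/q = (1·11 + 6)/(1·2 + 1) = 17/3; p² − 32·q² = 289 − 288 = 1.
  The first convergent with p² − 32·q² = 1 gives the fundamental solution (x₁, y₁) = (17, 3).
Step 2: Apply the recurrence (x_{n+1}, y_{n+1}) = (x₁x_n + 32y₁y_n, x₁y_n + y₁x_n) repeatedly.
  From (x_1, y_1) = (17, 3): x_2 = 17·17 + 32·3·3 = 577; y_2 = 17·3 + 3·17 = 102.
Step 3: Verify x_2² - 32·y_2² = 332929 - 332928 = 1 (should be 1). ✓

(x_1, y_1) = (17, 3); (x_2, y_2) = (577, 102).


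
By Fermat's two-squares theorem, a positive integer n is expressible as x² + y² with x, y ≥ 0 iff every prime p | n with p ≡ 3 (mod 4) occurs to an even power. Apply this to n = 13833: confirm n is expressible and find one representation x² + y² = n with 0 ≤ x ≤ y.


Step 1: Factor n = 13833 = 3^2 · 29 · 53.
Step 2: Check the mod-4 condition on each prime factor: 3 ≡ 3 (mod 4), exponent 2 (must be even); 29 ≡ 1 (mod 4), exponent 1; 53 ≡ 1 (mod 4), exponent 1.
All primes ≡ 3 (mod 4) appear to even exponent (or don't appear), so by the two-squares theorem n IS expressible as a sum of two squares.
Step 3: Build a representation. Group n = k² · m with k = 3 and m = 29 · 53 = 1537 (a product of primes ≡ 1 (mod 4)); a representation of m scales to one of n via (k·x)² + (k·y)² = k²(x² + y²). Each prime p ≡ 1 (mod 4) is itself a sum of two squares; find a² by testing p − a² for a perfect square:
  29: 29 − 1² = 28, 29 − 2² = 25 = 5² ⇒ 29 = 2² + 5².
  53: 53 − 1² = 52, 53 − 2² = 49 = 7² ⇒ 53 = 2² + 7².
  Combine using the Brahmagupta–Fibonacci identity (a² + b²)(c² + d²) = (ac − bd)² + (ad + bc)² = (ac + bd)² + (ad − bc)²:
  29 · 53 = 1537: from (2² + 5²)(2² + 7²), take (2·2 − 5·7, 2·7 + 5·2) = (4 − 35, 14 + 10) = (-31, 24); dropping signs (only squares matter) gives (31, 24); check 31² + 24² = 961 + 576 = 1537 ✓.
  Scale by k = 3: (3·31, 3·24) = (93, 72).
Step 4: Order so x ≤ y and verify: 72² + 93² = 5184 + 8649 = 13833 = n. ✓

n = 13833 = 72² + 93² (one valid representation with x ≤ y).


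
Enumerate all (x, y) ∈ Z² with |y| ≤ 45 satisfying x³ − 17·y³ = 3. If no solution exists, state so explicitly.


The equation is x³ - 17y³ = 3. For fixed y, x³ = 17·y³ + 3, so a solution requires the RHS to be a perfect cube.
Strategy: iterate y from -45 to 45, compute RHS = 17·y³ + 3, and check whether it is a (positive or negative) perfect cube.
Check small values of y:
  y = 0: RHS = 3 is not a perfect cube.
  y = 1: RHS = 20 is not a perfect cube.
  y = -1: RHS = -14 is not a perfect cube.
  y = 2: RHS = 139 is not a perfect cube.
  y = -2: RHS = -133 is not a perfect cube.
  y = 3: RHS = 462 is not a perfect cube.
  y = -3: RHS = -456 is not a perfect cube.
Continuing the search up to |y| = 45 finds no solutions either.
No (x, y) in the scanned range satisfies the equation.

No integer solutions with |y| ≤ 45.


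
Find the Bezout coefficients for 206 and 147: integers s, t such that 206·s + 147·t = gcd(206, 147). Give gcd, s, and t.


Euclidean algorithm on (206, 147) — divide until remainder is 0:
  206 = 1 · 147 + 59
  147 = 2 · 59 + 29
  59 = 2 · 29 + 1
  29 = 29 · 1 + 0
gcd(206, 147) = 1.
Track Bezout coefficients alongside the remainders: start with r₀ = 206 = a·1 + b·0 (s = 1, t = 0) and r₁ = 147 = a·0 + b·1 (s = 0, t = 1); each new remainder r_{k+1} = r_{k-1} − q_k·r_k inherits s_{k+1} = s_{k-1} − q_k·s_k, t_{k+1} = t_{k-1} − q_k·t_k, so r_k = a·s_k + b·t_k at every step:
  q = 1: r = 59, s = 1 − 1·0 = 1, t = 0 − 1·1 = -1  (check: 206·1 + 147·(-1) = 59)
  q = 2: r = 29, s = 0 − 2·1 = -2, t = 1 − 2·(-1) = 3  (check: 206·(-2) + 147·3 = 29)
  q = 2: r = 1, s = 1 − 2·(-2) = 5, t = -1 − 2·3 = -7  (check: 206·5 + 147·(-7) = 1)
The row with r = 1 (the gcd) gives the Bezout coefficients s = 5, t = -7.
Result: 206 · (5) + 147 · (-7) = 1.

gcd(206, 147) = 1; s = 5, t = -7 (check: 206·5 + 147·(-7) = 1).


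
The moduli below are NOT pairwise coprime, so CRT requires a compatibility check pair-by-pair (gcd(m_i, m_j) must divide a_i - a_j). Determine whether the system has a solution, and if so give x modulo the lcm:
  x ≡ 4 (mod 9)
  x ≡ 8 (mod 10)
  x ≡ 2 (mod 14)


Moduli 9, 10, 14 are not pairwise coprime, so CRT works modulo lcm(m_i) when all pairwise compatibility conditions hold.
Pairwise compatibility: gcd(m_i, m_j) must divide a_i - a_j for every pair.
Merge one congruence at a time:
  Start: x ≡ 4 (mod 9).
  Combine with x ≡ 8 (mod 10): gcd(9, 10) = 1; 8 - 4 = 4, which IS divisible by 1, so compatible.
    Write x = 4 + 9·t and substitute into x ≡ 8 (mod 10): 9·t ≡ 8 − 4 = 4 (mod 10).
    The inverse of 9 mod 10 is 9 (since 9·9 = 81 = 8·10 + 1), so t ≡ 9·4 = 36 ≡ 6 (mod 10).
    Then x = 4 + 9·6 = 58, valid modulo lcm(9, 10) = 90: x ≡ 58 (mod 90).
  Combine with x ≡ 2 (mod 14): gcd(90, 14) = 2; 2 - 58 = -56, which IS divisible by 2, so compatible.
    Write x = 58 + 90·t and substitute into x ≡ 2 (mod 14): 90·t ≡ 2 − 58 = -56 (mod 14).
    Divide the congruence (and modulus) by g = 2: 45·t ≡ -28 (mod 7).
    Reduce coefficients mod 7: 3·t ≡ 0 (mod 7).
    The inverse of 3 mod 7 is 5 (since 3·5 = 15 = 2·7 + 1), so t ≡ 5·0 = 0 ≡ 0 (mod 7).
    Then x = 58 + 90·0 = 58, valid modulo lcm(90, 14) = 630: x ≡ 58 (mod 630).
Verify: 58 mod 9 = 4, 58 mod 10 = 8, 58 mod 14 = 2.

x ≡ 58 (mod 630).


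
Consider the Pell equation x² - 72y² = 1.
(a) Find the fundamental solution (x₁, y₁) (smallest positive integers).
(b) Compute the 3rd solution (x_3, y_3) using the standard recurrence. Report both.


Step 1: Find the fundamental solution (x₁, y₁) of x² - 72y² = 1.
  Expand √72 as a continued fraction. a₀ = ⌊√72⌋ = 8; iterate m_{k+1} = d_k·a_k − m_k, d_{k+1} = (72 − m_{k+1}²)/d_k, a_{k+1} = ⌊(a₀ + m_{k+1})/d_{k+1}⌋ (starting m₀ = 0, d₀ = 1), with convergents p_k = a_k·p_{k-1} + p_{k-2}, q_k = a_k·q_{k-1} + q_{k-2} (p₋₁ = 1, q₋₁ = 0):
  k = 0: a₀ = 8; p₀/q₀ = 8/1; p₀² − 72·q₀² = 64 − 72 = -8.
  k = 1: m = 8, d = 8, a = ⌊(8 + 8)/8⌋ = 2; p/q = (2·8 + 1)/(2·1 + 0) = 17/2; p² − 72·q² = 289 − 288 = 1.
  The first convergent with p² − 72·q² = 1 gives the fundamental solution (x₁, y₁) = (17, 2).
Step 2: Apply the recurrence (x_{n+1}, y_{n+1}) = (x₁x_n + 72y₁y_n, x₁y_n + y₁x_n) repeatedly.
  From (x_1, y_1) = (17, 2): x_2 = 17·17 + 72·2·2 = 577; y_2 = 17·2 + 2·17 = 68.
  From (x_2, y_2) = (577, 68): x_3 = 17·577 + 72·2·68 = 19601; y_3 = 17·68 + 2·577 = 2310.
Step 3: Verify x_3² - 72·y_3² = 384199201 - 384199200 = 1 (should be 1). ✓

(x_1, y_1) = (17, 2); (x_3, y_3) = (19601, 2310).


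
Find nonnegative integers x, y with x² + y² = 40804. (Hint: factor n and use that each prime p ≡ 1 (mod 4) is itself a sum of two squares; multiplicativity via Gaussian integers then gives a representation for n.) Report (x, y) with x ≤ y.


Step 1: Factor n = 40804 = 2^2 · 101^2.
Step 2: Check the mod-4 condition on each prime factor: 2 = 2 (special); 101 ≡ 1 (mod 4), exponent 2.
All primes ≡ 3 (mod 4) appear to even exponent (or don't appear), so by the two-squares theorem n IS expressible as a sum of two squares.
Step 3: Build a representation. Group n = k² · m with k = 2 and m = 101 · 101 = 10201 (a product of primes ≡ 1 (mod 4)); a representation of m scales to one of n via (k·x)² + (k·y)² = k²(x² + y²). Each prime p ≡ 1 (mod 4) is itself a sum of two squares; find a² by testing p − a² for a perfect square:
  101: 101 − 1² = 100 = 10² ⇒ 101 = 1² + 10².
  Combine using the Brahmagupta–Fibonacci identity (a² + b²)(c² + d²) = (ac − bd)² + (ad + bc)² = (ac + bd)² + (ad − bc)²:
  101 · 101 = 10201: from (1² + 10²)(1² + 10²), take (1·1 − 10·10, 1·10 + 10·1) = (1 − 100, 10 + 10) = (-99, 20); dropping signs (only squares matter) gives (99, 20); check 99² + 20² = 9801 + 400 = 10201 ✓.
  Scale by k = 2: (2·99, 2·20) = (198, 40).
Step 4: Order so x ≤ y and verify: 40² + 198² = 1600 + 39204 = 40804 = n. ✓

n = 40804 = 40² + 198² (one valid representation with x ≤ y).
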